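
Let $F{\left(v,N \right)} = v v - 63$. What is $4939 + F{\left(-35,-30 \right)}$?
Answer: $6101$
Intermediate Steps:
$F{\left(v,N \right)} = -63 + v^{2}$ ($F{\left(v,N \right)} = v^{2} - 63 = -63 + v^{2}$)
$4939 + F{\left(-35,-30 \right)} = 4939 - \left(63 - \left(-35\right)^{2}\right) = 4939 + \left(-63 + 1225\right) = 4939 + 1162 = 6101$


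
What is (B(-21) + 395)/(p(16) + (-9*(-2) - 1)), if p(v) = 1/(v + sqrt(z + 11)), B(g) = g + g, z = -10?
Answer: 6001/290 ≈ 20.693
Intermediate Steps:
B(g) = 2*g
p(v) = 1/(1 + v) (p(v) = 1/(v + sqrt(-10 + 11)) = 1/(v + sqrt(1)) = 1/(v + 1) = 1/(1 + v))
(B(-21) + 395)/(p(16) + (-9*(-2) - 1)) = (2*(-21) + 395)/(1/(1 + 16) + (-9*(-2) - 1)) = (-42 + 395)/(1/17 + (18 - 1)) = 353/(1/17 + 17) = 353/(290/17) = 353*(17/290) = 6001/290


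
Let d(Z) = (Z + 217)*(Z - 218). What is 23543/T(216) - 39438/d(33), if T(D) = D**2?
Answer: 1464441539/1078920000 ≈ 1.3573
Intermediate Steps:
d(Z) = (-218 + Z)*(217 + Z) (d(Z) = (217 + Z)*(-218 + Z) = (-218 + Z)*(217 + Z))
23543/T(216) - 39438/d(33) = 23543/(216**2) - 39438/(-47306 + 33**2 - 1*33) = 23543/46656 - 39438/(-47306 + 1089 - 33) = 23543*(1/46656) - 39438/(-46250) = 23543/46656 - 39438*(-1/46250) = 23543/46656 + 19719/23125 = 1464441539/1078920000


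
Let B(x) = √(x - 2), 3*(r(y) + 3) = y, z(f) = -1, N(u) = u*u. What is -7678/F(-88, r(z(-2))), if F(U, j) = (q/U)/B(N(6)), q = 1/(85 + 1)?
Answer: 58107104*√34 ≈ 3.3882e+8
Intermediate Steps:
q = 1/86 ≈ 0.011628
N(u) = u²
r(y) = -3 + y/3
B(x) = √(-2 + x)
F(U, j) = √34/(2924*U) (F(U, j) = (1/(86*U))/(√(-2 + 6²)) = (1/(86*U))/(√(-2 + 36)) = (1/(86*U))/(√34) = (1/(86*U))*(√34/34) = √34/(2924*U))
-7678/F(-88, r(z(-2))) = -7678*(-7568*√34) = -(-58107104)*√34 = 58107104*√34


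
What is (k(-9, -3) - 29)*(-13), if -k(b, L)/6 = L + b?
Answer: -559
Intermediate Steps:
k(b, L) = -6*L - 6*b (k(b, L) = -6*(L + b) = -6*L - 6*b)
(k(-9, -3) - 29)*(-13) = ((-6*(-3) - 6*(-9)) - 29)*(-13) = ((18 + 54) - 29)*(-13) = (72 - 29)*(-13) = 43*(-13) = -559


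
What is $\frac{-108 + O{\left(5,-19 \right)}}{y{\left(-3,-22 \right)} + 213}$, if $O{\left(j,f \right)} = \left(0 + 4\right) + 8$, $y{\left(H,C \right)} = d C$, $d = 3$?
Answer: $- \frac{32}{49} \approx -0.65306$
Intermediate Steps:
$y{\left(H,C \right)} = 3 C$
$O{\left(j,f \right)} = 12$ ($O{\left(j,f \right)} = 4 + 8 = 12$)
$\frac{-108 + O{\left(5,-19 \right)}}{y{\left(-3,-22 \right)} + 213} = \frac{-108 + 12}{3 \left(-22\right) + 213} = - \frac{96}{-66 + 213} = - \frac{96}{147} = \left(-96\right) \frac{1}{147} = - \frac{32}{49}$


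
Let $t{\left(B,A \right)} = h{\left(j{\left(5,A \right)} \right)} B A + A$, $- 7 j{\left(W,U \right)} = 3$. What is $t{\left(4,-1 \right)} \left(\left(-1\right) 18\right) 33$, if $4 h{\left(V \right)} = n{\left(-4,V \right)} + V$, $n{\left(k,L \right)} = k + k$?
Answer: $- \frac{30888}{7} \approx -4412.6$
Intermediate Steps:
$n{\left(k,L \right)} = 2 k$
$j{\left(W,U \right)} = - \frac{3}{7}$ ($j{\left(W,U \right)} = \left(- \frac{1}{7}\right) 3 = - \frac{3}{7}$)
$h{\left(V \right)} = -2 + \frac{V}{4}$ ($h{\left(V \right)} = \frac{2 \left(-4\right) + V}{4} = \frac{-8 + V}{4} = -2 + \frac{V}{4}$)
$t{\left(B,A \right)} = A - \frac{59 A B}{28}$ ($t{\left(B,A \right)} = \left(-2 + \frac{1}{4} \left(- \frac{3}{7}\right)\right) B A + A = \left(-2 - \frac{3}{28}\right) B A + A = - \frac{59 B}{28} A + A = - \frac{59 A B}{28} + A = A - \frac{59 A B}{28}$)
$t{\left(4,-1 \right)} \left(\left(-1\right) 18\right) 33 = \frac{1}{28} \left(-1\right) \left(28 - 236\right) \left(\left(-1\right) 18\right) 33 = \frac{1}{28} \left(-1\right) \left(28 - 236\right) \left(-18\right) 33 = \frac{1}{28} \left(-1\right) \left(-208\right) \left(-18\right) 33 = \frac{52}{7} \left(-18\right) 33 = \left(- \frac{936}{7}\right) 33 = - \frac{30888}{7}$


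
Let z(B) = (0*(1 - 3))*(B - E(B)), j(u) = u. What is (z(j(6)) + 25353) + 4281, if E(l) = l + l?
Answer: 29634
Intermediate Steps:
E(l) = 2*l
z(B) = 0 (z(B) = (0*(1 - 3))*(B - 2*B) = (0*(-2))*(B - 2*B) = 0*(-B) = 0)
(z(j(6)) + 25353) + 4281 = (0 + 25353) + 4281 = 25353 + 4281 = 29634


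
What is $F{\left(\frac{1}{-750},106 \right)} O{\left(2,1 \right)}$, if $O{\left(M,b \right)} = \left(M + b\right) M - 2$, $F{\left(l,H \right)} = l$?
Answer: $- \frac{2}{375} \approx -0.0053333$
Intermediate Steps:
$O{\left(M,b \right)} = -2 + M \left(M + b\right)$ ($O{\left(M,b \right)} = M \left(M + b\right) - 2 = -2 + M \left(M + b\right)$)
$F{\left(\frac{1}{-750},106 \right)} O{\left(2,1 \right)} = \frac{-2 + 2^{2} + 2 \cdot 1}{-750} = - \frac{-2 + 4 + 2}{750} = \left(- \frac{1}{750}\right) 4 = - \frac{2}{375}$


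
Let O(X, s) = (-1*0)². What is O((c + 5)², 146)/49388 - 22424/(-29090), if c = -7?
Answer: 11212/14545 ≈ 0.77085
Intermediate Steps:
O(X, s) = 0 (O(X, s) = 0² = 0)
O((c + 5)², 146)/49388 - 22424/(-29090) = 0/49388 - 22424/(-29090) = 0*(1/49388) - 22424*(-1/29090) = 0 + 11212/14545 = 11212/14545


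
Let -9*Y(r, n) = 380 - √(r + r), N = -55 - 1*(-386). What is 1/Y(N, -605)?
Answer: -1710/71869 - 9*√662/143738 ≈ -0.025404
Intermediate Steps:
N = 331 (N = -55 + 386 = 331)
Y(r, n) = -380/9 + √2*√r/9 (Y(r, n) = -(380 - √(r + r))/9 = -(380 - √(2*r))/9 = -(380 - √2*√r)/9 = -380/9 + √2*√r/9)
1/Y(N, -605) = 1/(-380/9 + √2*√331/9) = 1/(-380/9 + √662/9)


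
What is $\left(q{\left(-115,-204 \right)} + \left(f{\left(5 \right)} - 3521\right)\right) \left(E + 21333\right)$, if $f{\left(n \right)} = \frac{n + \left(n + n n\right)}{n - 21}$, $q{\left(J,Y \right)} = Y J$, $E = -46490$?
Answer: $- \frac{8024806273}{16} \approx -5.0155 \cdot 10^{8}$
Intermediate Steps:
$q{\left(J,Y \right)} = J Y$
$f{\left(n \right)} = \frac{n^{2} + 2 n}{-21 + n}$ ($f{\left(n \right)} = \frac{n + \left(n + n^{2}\right)}{-21 + n} = \frac{n^{2} + 2 n}{-21 + n}$)
$\left(q{\left(-115,-204 \right)} + \left(f{\left(5 \right)} - 3521\right)\right) \left(E + 21333\right) = \left(\left(-115\right) \left(-204\right) - \left(3521 - \frac{5 \left(2 + 5\right)}{-21 + 5}\right)\right) \left(-46490 + 21333\right) = \left(23460 - \left(3521 - 5 \frac{1}{-16} \cdot 7\right)\right) \left(-25157\right) = \left(23460 - \left(3521 + \frac{5}{16} \cdot 7\right)\right) \left(-25157\right) = \left(23460 - \frac{56371}{16}\right) \left(-25157\right) = \frac{318989}{16} \left(-25157\right) = - \frac{8024806273}{16}$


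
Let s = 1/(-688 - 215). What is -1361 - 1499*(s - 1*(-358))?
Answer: -485815210/903 ≈ -5.3800e+5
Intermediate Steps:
s = -1/903 (s = 1/(-903) = -1/903 ≈ -0.0011074)
-1361 - 1499*(s - 1*(-358)) = -1361 - 1499*(-1/903 - 1*(-358)) = -1361 - 1499*(-1/903 + 358) = -1361 - 1499*323273/903 = -1361 - 484586227/903 = -485815210/903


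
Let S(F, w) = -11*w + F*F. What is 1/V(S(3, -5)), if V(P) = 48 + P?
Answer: 1/112 ≈ 0.0089286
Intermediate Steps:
S(F, w) = F² - 11*w (S(F, w) = -11*w + F² = F² - 11*w)
1/V(S(3, -5)) = 1/(48 + (3² - 11*(-5))) = 1/(48 + (9 + 55)) = 1/(48 + 64) = 1/112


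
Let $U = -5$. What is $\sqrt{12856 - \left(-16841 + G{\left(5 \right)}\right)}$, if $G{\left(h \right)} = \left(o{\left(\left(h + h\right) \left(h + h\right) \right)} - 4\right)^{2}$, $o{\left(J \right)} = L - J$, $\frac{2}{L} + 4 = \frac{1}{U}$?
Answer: $\frac{\sqrt{8282741}}{21} \approx 137.05$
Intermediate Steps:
$L = - \frac{10}{21}$ ($L = \frac{2}{-4 + \frac{1}{-5}} = \frac{2}{-4 - \frac{1}{5}} = \frac{2}{- \frac{21}{5}} = 2 \left(- \frac{5}{21}\right) = - \frac{10}{21} \approx -0.47619$)
$o{\left(J \right)} = - \frac{10}{21} - J$
$G{\left(h \right)} = \left(- \frac{94}{21} - 4 h^{2}\right)^{2}$ ($G{\left(h \right)} = \left(\left(- \frac{10}{21} - \left(h + h\right) \left(h + h\right)\right) - 4\right)^{2} = \left(\left(- \frac{10}{21} - 2 h 2 h\right) - 4\right)^{2} = \left(\left(- \frac{10}{21} - 4 h^{2}\right) - 4\right)^{2} = \left(- \frac{94}{21} - 4 h^{2}\right)^{2}$)
$\sqrt{12856 - \left(-16841 + G{\left(5 \right)}\right)} = \sqrt{12856 + \left(16841 - \frac{4 \left(47 + 42 \cdot 5^{2}\right)^{2}}{441}\right)} = \sqrt{12856 + \left(16841 - \frac{4 \left(47 + 42 \cdot 25\right)^{2}}{441}\right)} = \sqrt{12856 + \left(16841 - \frac{4 \left(47 + 1050\right)^{2}}{441}\right)} = \sqrt{12856 + \left(16841 - \frac{4 \cdot 1097^{2}}{441}\right)} = \sqrt{12856 + \left(16841 - \frac{4}{441} \cdot 1203409\right)} = \sqrt{12856 + \left(16841 - \frac{4813636}{441}\right)} = \sqrt{12856 + \frac{2613245}{441}} = \sqrt{\frac{8282741}{441}} = \frac{\sqrt{8282741}}{21}$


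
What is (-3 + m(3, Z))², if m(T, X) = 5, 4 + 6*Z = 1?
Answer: 4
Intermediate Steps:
Z = -½ (Z = -⅔ + (⅙)*1 = -⅔ + ⅙ = -½ ≈ -0.50000)
(-3 + m(3, Z))² = (-3 + 5)² = 2² = 4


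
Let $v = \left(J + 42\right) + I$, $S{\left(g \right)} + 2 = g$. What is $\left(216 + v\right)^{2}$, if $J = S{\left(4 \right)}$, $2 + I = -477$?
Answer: $47961$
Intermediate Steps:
$I = -479$ ($I = -2 - 477 = -479$)
$S{\left(g \right)} = -2 + g$
$J = 2$ ($J = -2 + 4 = 2$)
$v = -435$ ($v = \left(2 + 42\right) - 479 = 44 - 479 = -435$)
$\left(216 + v\right)^{2} = \left(216 - 435\right)^{2} = \left(-219\right)^{2} = 47961$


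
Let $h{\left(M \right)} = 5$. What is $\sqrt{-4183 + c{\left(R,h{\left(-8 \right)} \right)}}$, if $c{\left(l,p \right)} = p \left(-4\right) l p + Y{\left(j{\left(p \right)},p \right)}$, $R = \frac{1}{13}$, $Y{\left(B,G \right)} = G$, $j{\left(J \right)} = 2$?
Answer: $\frac{3 i \sqrt{78598}}{13} \approx 64.697 i$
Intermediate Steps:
$R = \frac{1}{13} \approx 0.076923$
$c{\left(l,p \right)} = p - 4 l p^{2}$ ($c{\left(l,p \right)} = p \left(-4\right) l p + p = - 4 p l p + p = - 4 l p p + p = - 4 l p^{2} + p = p - 4 l p^{2}$)
$\sqrt{-4183 + c{\left(R,h{\left(-8 \right)} \right)}} = \sqrt{-4183 + 5 \left(1 - \frac{4}{13} \cdot 5\right)} = \sqrt{-4183 + 5 \left(1 - \frac{20}{13}\right)} = \sqrt{-4183 + 5 \left(- \frac{7}{13}\right)} = \sqrt{-4183 - \frac{35}{13}} = \sqrt{- \frac{54414}{13}} = \frac{3 i \sqrt{78598}}{13}$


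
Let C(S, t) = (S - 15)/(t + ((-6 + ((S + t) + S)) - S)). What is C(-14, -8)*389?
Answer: 11281/36 ≈ 313.36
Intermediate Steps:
C(S, t) = (-15 + S)/(-6 + S + 2*t) (C(S, t) = (-15 + S)/(t + ((-6 + (t + 2*S)) - S)) = (-15 + S)/(t + ((-6 + t + 2*S) - S)) = (-15 + S)/(t + (-6 + S + t)) = (-15 + S)/(-6 + S + 2*t))
C(-14, -8)*389 = ((-15 - 14)/(-6 - 14 + 2*(-8)))*389 = (-29/(-6 - 14 - 16))*389 = (-29/(-36))*389 = -1/36*(-29)*389 = (29/36)*389 = 11281/36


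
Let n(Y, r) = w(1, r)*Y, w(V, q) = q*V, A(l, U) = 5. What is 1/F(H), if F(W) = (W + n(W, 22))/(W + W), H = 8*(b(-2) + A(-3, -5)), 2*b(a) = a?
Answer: 2/23 ≈ 0.086957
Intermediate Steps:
w(V, q) = V*q
b(a) = a/2
n(Y, r) = Y*r (n(Y, r) = (1*r)*Y = r*Y = Y*r)
H = 32 (H = 8*((½)*(-2) + 5) = 8*(-1 + 5) = 8*4 = 32)
F(W) = 23/2 (F(W) = (W + W*22)/(W + W) = (W + 22*W)/((2*W)) = (23*W)*(1/(2*W)) = 23/2)
1/F(H) = 1/(23/2) = 2/23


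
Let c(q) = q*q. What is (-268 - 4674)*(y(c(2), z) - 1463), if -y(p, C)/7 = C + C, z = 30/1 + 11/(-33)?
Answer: 27848170/3 ≈ 9.2827e+6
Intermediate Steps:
c(q) = q²
z = 89/3 (z = 30*1 + 11*(-1/33) = 30 - ⅓ = 89/3 ≈ 29.667)
y(p, C) = -14*C (y(p, C) = -7*(C + C) = -14*C)
(-268 - 4674)*(y(c(2), z) - 1463) = (-268 - 4674)*(-14*89/3 - 1463) = -4942*(-1246/3 - 1463) = -4942*(-5635/3) = 27848170/3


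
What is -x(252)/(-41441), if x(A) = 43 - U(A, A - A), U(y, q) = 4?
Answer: 39/41441 ≈ 0.00094110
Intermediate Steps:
x(A) = 39 (x(A) = 43 - 1*4 = 43 - 4 = 39)
-x(252)/(-41441) = -39/(-41441) = -39*(-1)/41441 = -1*(-39/41441) = 39/41441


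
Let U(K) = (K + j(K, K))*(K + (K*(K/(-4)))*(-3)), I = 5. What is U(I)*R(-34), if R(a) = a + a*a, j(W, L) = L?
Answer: 266475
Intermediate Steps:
U(K) = 2*K*(K + 3*K**2/4) (U(K) = (K + K)*(K + (K*(K/(-4)))*(-3)) = (2*K)*(K + (K*(K*(-1/4)))*(-3)) = (2*K)*(K + (K*(-K/4))*(-3)) = (2*K)*(K - K**2/4*(-3)) = (2*K)*(K + 3*K**2/4) = 2*K*(K + 3*K**2/4))
R(a) = a + a**2
U(I)*R(-34) = ((1/2)*5**2*(4 + 3*5))*(-34*(1 - 34)) = ((1/2)*25*(4 + 15))*(-34*(-33)) = ((1/2)*25*19)*1122 = (475/2)*1122 = 266475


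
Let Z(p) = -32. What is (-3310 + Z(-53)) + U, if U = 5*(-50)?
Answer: -3592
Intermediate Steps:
U = -250
(-3310 + Z(-53)) + U = (-3310 - 32) - 250 = -3342 - 250 = -3592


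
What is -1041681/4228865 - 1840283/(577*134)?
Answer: -7862849060353/326967384070 ≈ -24.048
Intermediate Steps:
-1041681/4228865 - 1840283/(577*134) = -1041681*1/4228865 - 1840283/77318 = -1041681/4228865 - 1840283*1/77318 = -1041681/4228865 - 1840283/77318 = -7862849060353/326967384070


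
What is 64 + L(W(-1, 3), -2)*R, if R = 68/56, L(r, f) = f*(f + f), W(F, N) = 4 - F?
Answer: 516/7 ≈ 73.714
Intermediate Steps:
L(r, f) = 2*f**2 (L(r, f) = f*(2*f) = 2*f**2)
R = 17/14 (R = 68*(1/56) = 17/14 ≈ 1.2143)
64 + L(W(-1, 3), -2)*R = 64 + (2*(-2)**2)*(17/14) = 64 + (2*4)*(17/14) = 64 + 8*(17/14) = 64 + 68/7 = 516/7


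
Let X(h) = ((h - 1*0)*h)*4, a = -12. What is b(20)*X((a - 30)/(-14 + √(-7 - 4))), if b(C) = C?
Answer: 141120/(14 - I*√11)² ≈ 609.28 + 305.85*I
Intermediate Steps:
X(h) = 4*h² (X(h) = ((h + 0)*h)*4 = (h*h)*4 = h²*4 = 4*h²)
b(20)*X((a - 30)/(-14 + √(-7 - 4))) = 20*(4*((-12 - 30)/(-14 + √(-7 - 4)))²) = 20*(4*(-42/(-14 + √(-11)))²) = 20*(4*(-42/(-14 + I*√11))²) = 20*(4*(1764/(-14 + I*√11)²)) = 20*(7056/(-14 + I*√11)²) = 141120/(-14 + I*√11)²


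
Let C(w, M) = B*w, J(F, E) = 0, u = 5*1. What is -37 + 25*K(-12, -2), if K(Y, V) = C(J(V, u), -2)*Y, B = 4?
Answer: -37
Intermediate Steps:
u = 5
C(w, M) = 4*w
K(Y, V) = 0 (K(Y, V) = (4*0)*Y = 0*Y = 0)
-37 + 25*K(-12, -2) = -37 + 25*0 = -37 + 0 = -37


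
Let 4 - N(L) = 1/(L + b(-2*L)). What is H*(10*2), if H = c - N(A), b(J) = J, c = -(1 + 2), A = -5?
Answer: -136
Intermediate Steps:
c = -3 (c = -1*3 = -3)
N(L) = 4 + 1/L (N(L) = 4 - 1/(L - 2*L) = 4 - 1/((-L)) = 4 - (-1)/L = 4 + 1/L)
H = -34/5 (H = -3 - (4 + 1/(-5)) = -3 - (4 - 1/5) = -3 - 1*19/5 = -3 - 19/5 = -34/5 ≈ -6.8000)
H*(10*2) = -68*2 = -34/5*20 = -136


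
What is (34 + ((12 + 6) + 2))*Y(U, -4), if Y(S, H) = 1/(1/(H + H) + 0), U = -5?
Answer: -432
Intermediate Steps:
Y(S, H) = 2*H (Y(S, H) = 1/(1/(2*H) + 0) = 1/(1/(2*H)) = 2*H)
(34 + ((12 + 6) + 2))*Y(U, -4) = (34 + ((12 + 6) + 2))*(2*(-4)) = (34 + (18 + 2))*(-8) = (34 + 20)*(-8) = 54*(-8) = -432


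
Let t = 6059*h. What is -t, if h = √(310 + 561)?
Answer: -6059*√871 ≈ -1.7882e+5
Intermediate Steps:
h = √871 ≈ 29.513
t = 6059*√871 ≈ 1.7882e+5
-t = -6059*√871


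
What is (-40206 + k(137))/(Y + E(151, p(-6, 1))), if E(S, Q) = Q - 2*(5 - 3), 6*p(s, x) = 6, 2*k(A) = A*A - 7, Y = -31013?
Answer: 30825/31016 ≈ 0.99384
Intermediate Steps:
k(A) = -7/2 + A²/2 (k(A) = (A*A - 7)/2 = (A² - 7)/2 = (-7 + A²)/2 = -7/2 + A²/2)
p(s, x) = 1 (p(s, x) = (⅙)*6 = 1)
E(S, Q) = -4 + Q (E(S, Q) = Q - 2*2 = Q - 4 = -4 + Q)
(-40206 + k(137))/(Y + E(151, p(-6, 1))) = (-40206 + (-7/2 + (½)*137²))/(-31013 + (-4 + 1)) = (-40206 + (-7/2 + (½)*18769))/(-31013 - 3) = (-40206 + (-7/2 + 18769/2))/(-31016) = (-40206 + 9381)*(-1/31016) = -30825*(-1/31016) = 30825/31016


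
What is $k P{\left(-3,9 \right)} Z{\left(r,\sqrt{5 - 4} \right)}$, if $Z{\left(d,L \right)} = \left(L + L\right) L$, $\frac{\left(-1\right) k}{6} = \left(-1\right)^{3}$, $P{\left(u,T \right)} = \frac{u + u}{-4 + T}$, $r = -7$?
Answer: $- \frac{72}{5} \approx -14.4$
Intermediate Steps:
$P{\left(u,T \right)} = \frac{2 u}{-4 + T}$
$k = 6$ ($k = - 6 \left(-1\right)^{3} = \left(-6\right) \left(-1\right) = 6$)
$Z{\left(d,L \right)} = 2 L^{2}$ ($Z{\left(d,L \right)} = 2 L L = 2 L^{2}$)
$k P{\left(-3,9 \right)} Z{\left(r,\sqrt{5 - 4} \right)} = 6 \cdot 2 \left(-3\right) \frac{1}{-4 + 9} \cdot 2 \left(\sqrt{5 - 4}\right)^{2} = 6 \cdot 2 \left(-3\right) \frac{1}{5} \cdot 2 \left(\sqrt{1}\right)^{2} = 6 \cdot 2 \left(-3\right) \frac{1}{5} \cdot 2 \cdot 1^{2} = 6 \left(- \frac{6}{5}\right) 2 \cdot 1 = \left(- \frac{36}{5}\right) 2 = - \frac{72}{5}$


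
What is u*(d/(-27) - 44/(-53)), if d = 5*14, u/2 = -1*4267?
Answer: 21522748/1431 ≈ 15040.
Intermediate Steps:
u = -8534 (u = 2*(-1*4267) = 2*(-4267) = -8534)
d = 70
u*(d/(-27) - 44/(-53)) = -8534*(70/(-27) - 44/(-53)) = -8534*(70*(-1/27) - 44*(-1/53)) = -8534*(-70/27 + 44/53) = -8534*(-2522/1431) = 21522748/1431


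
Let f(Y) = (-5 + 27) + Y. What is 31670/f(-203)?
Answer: -31670/181 ≈ -174.97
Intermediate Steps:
f(Y) = 22 + Y
31670/f(-203) = 31670/(22 - 203) = 31670/(-181) = 31670*(-1/181) = -31670/181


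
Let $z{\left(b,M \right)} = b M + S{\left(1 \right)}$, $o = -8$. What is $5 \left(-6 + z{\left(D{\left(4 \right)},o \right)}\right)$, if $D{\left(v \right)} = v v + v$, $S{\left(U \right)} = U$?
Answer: $-825$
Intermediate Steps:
$D{\left(v \right)} = v + v^{2}$ ($D{\left(v \right)} = v^{2} + v = v + v^{2}$)
$z{\left(b,M \right)} = 1 + M b$ ($z{\left(b,M \right)} = b M + 1 = M b + 1 = 1 + M b$)
$5 \left(-6 + z{\left(D{\left(4 \right)},o \right)}\right) = 5 \left(-6 + \left(1 - 8 \cdot 4 \left(1 + 4\right)\right)\right) = 5 \left(-6 + \left(1 - 8 \cdot 4 \cdot 5\right)\right) = 5 \left(-6 + \left(1 - 160\right)\right) = 5 \left(-6 - 159\right) = 5 \left(-165\right) = -825$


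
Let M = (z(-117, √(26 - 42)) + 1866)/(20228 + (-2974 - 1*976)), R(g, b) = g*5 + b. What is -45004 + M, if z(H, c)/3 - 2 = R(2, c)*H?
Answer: -122096125/2713 - 234*I/2713 ≈ -45004.0 - 0.086251*I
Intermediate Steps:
R(g, b) = b + 5*g (R(g, b) = 5*g + b = b + 5*g)
z(H, c) = 6 + 3*H*(10 + c) (z(H, c) = 6 + 3*((c + 5*2)*H) = 6 + 3*((c + 10)*H) = 6 + 3*((10 + c)*H) = 6 + 3*(H*(10 + c)) = 6 + 3*H*(10 + c))
M = -273/2713 - 234*I/2713 (M = ((6 + 3*(-117)*(10 + √(26 - 42))) + 1866)/(20228 + (-2974 - 1*976)) = ((6 + 3*(-117)*(10 + √(-16))) + 1866)/(20228 + (-2974 - 976)) = ((6 + 3*(-117)*(10 + 4*I)) + 1866)/(20228 - 3950) = ((6 + (-3510 - 1404*I)) + 1866)/16278 = ((-3504 - 1404*I) + 1866)*(1/16278) = (-1638 - 1404*I)*(1/16278) = -273/2713 - 234*I/2713 ≈ -0.10063 - 0.086251*I)
-45004 + M = -45004 + (-273/2713 - 234*I/2713) = -122096125/2713 - 234*I/2713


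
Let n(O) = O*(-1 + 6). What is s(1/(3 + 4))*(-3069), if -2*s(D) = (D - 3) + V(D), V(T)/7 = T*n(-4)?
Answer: -245520/7 ≈ -35074.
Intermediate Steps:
n(O) = 5*O (n(O) = O*5 = 5*O)
V(T) = -140*T (V(T) = 7*(T*(5*(-4))) = 7*(T*(-20)) = 7*(-20*T) = -140*T)
s(D) = 3/2 + 139*D/2 (s(D) = -((D - 3) - 140*D)/2 = -((-3 + D) - 140*D)/2 = -(-3 - 139*D)/2 = 3/2 + 139*D/2)
s(1/(3 + 4))*(-3069) = (3/2 + 139/(2*(3 + 4)))*(-3069) = (3/2 + (139/2)/7)*(-3069) = (3/2 + (139/2)*(⅐))*(-3069) = (3/2 + 139/14)*(-3069) = (80/7)*(-3069) = -245520/7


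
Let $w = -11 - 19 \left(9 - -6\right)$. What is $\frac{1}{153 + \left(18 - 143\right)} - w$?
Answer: $\frac{8289}{28} \approx 296.04$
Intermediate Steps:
$w = -296$ ($w = -11 - 19 \left(9 + 6\right) = -11 - 285 = -296$)
$\frac{1}{153 + \left(18 - 143\right)} - w = \frac{1}{153 + \left(18 - 143\right)} - -296 = \frac{1}{153 + \left(18 - 143\right)} + 296 = \frac{1}{153 - 125} + 296 = \frac{1}{28} + 296 = \frac{8289}{28}$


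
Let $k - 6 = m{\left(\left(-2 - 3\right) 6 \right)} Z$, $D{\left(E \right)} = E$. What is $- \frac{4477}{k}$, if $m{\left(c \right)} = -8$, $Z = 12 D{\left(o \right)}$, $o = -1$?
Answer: $- \frac{4477}{102} \approx -43.892$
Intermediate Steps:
$Z = -12$ ($Z = 12 \left(-1\right) = -12$)
$k = 102$ ($k = 6 - -96 = 6 + 96 = 102$)
$- \frac{4477}{k} = - \frac{4477}{102}$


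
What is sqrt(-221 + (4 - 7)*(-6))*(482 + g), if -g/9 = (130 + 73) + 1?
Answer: -1354*I*sqrt(203) ≈ -19292.0*I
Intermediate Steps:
g = -1836 (g = -9*((130 + 73) + 1) = -9*(203 + 1) = -9*204 = -1836)
sqrt(-221 + (4 - 7)*(-6))*(482 + g) = sqrt(-221 + (4 - 7)*(-6))*(482 - 1836) = sqrt(-221 - 3*(-6))*(-1354) = sqrt(-221 + 18)*(-1354) = sqrt(-203)*(-1354) = (I*sqrt(203))*(-1354) = -1354*I*sqrt(203)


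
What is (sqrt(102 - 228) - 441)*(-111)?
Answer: 48951 - 333*I*sqrt(14) ≈ 48951.0 - 1246.0*I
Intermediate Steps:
(sqrt(102 - 228) - 441)*(-111) = (sqrt(-126) - 441)*(-111) = (3*I*sqrt(14) - 441)*(-111) = (-441 + 3*I*sqrt(14))*(-111) = 48951 - 333*I*sqrt(14)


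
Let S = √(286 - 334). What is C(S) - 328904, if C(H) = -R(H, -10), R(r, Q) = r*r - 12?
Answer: -328844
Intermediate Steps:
R(r, Q) = -12 + r² (R(r, Q) = r² - 12 = -12 + r²)
S = 4*I*√3 (S = √(-48) = 4*I*√3 ≈ 6.9282*I)
C(H) = 12 - H² (C(H) = -(-12 + H²) = 12 - H²)
C(S) - 328904 = (12 - (4*I*√3)²) - 328904 = (12 - 1*(-48)) - 328904 = (12 + 48) - 328904 = 60 - 328904 = -328844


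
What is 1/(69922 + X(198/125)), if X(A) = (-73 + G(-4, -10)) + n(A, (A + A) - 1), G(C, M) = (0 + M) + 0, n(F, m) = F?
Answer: 125/8730073 ≈ 1.4318e-5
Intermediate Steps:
G(C, M) = M (G(C, M) = M + 0 = M)
X(A) = -83 + A (X(A) = (-73 - 10) + A = -83 + A)
1/(69922 + X(198/125)) = 1/(69922 + (-83 + 198/125)) = 1/(69922 - 10177/125) = 1/(8730073/125) = 125/8730073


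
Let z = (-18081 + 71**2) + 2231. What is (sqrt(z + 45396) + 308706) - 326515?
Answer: -17809 + 9*sqrt(427) ≈ -17623.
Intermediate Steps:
z = -10809 (z = (-18081 + 5041) + 2231 = -13040 + 2231 = -10809)
(sqrt(z + 45396) + 308706) - 326515 = (sqrt(-10809 + 45396) + 308706) - 326515 = (sqrt(34587) + 308706) - 326515 = (9*sqrt(427) + 308706) - 326515 = (308706 + 9*sqrt(427)) - 326515 = -17809 + 9*sqrt(427)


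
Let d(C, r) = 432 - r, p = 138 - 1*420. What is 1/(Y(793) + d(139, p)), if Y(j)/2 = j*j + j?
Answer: 1/1259998 ≈ 7.9365e-7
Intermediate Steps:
Y(j) = 2*j + 2*j² (Y(j) = 2*(j*j + j) = 2*(j² + j) = 2*(j + j²) = 2*j + 2*j²)
p = -282 (p = 138 - 420 = -282)
1/(Y(793) + d(139, p)) = 1/(2*793*(1 + 793) + (432 - 1*(-282))) = 1/(2*793*794 + (432 + 282)) = 1/(1259284 + 714) = 1/1259998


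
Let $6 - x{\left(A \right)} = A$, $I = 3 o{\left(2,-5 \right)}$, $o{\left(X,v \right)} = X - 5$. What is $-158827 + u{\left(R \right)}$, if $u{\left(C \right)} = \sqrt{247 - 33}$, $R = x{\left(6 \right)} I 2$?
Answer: $-158827 + \sqrt{214} \approx -1.5881 \cdot 10^{5}$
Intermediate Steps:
$o{\left(X,v \right)} = -5 + X$
$I = -9$ ($I = 3 \left(-5 + 2\right) = 3 \left(-3\right) = -9$)
$x{\left(A \right)} = 6 - A$
$R = 0$ ($R = \left(6 - 6\right) \left(-9\right) 2 = 0 \left(-9\right) 2 = 0 \cdot 2 = 0$)
$u{\left(C \right)} = \sqrt{214}$
$-158827 + u{\left(R \right)} = -158827 + \sqrt{214}$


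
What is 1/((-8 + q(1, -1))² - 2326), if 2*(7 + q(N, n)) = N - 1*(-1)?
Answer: -1/2130 ≈ -0.00046948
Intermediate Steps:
q(N, n) = -13/2 + N/2 (q(N, n) = -7 + (N - 1*(-1))/2 = -7 + (N + 1)/2 = -7 + (1 + N)/2 = -7 + (½ + N/2) = -13/2 + N/2)
1/((-8 + q(1, -1))² - 2326) = 1/((-8 + (-13/2 + (½)*1))² - 2326) = 1/((-8 + (-13/2 + ½))² - 2326) = 1/((-8 - 6)² - 2326) = 1/((-14)² - 2326) = 1/(196 - 2326) = 1/(-2130) = -1/2130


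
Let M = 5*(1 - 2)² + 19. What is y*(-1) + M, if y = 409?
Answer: -385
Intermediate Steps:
M = 24 (M = 5*(-1)² + 19 = 5*1 + 19 = 5 + 19 = 24)
y*(-1) + M = 409*(-1) + 24 = -409 + 24 = -385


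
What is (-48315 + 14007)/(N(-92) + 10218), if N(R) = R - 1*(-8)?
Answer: -1906/563 ≈ -3.3854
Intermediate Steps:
N(R) = 8 + R (N(R) = R + 8 = 8 + R)
(-48315 + 14007)/(N(-92) + 10218) = (-48315 + 14007)/((8 - 92) + 10218) = -34308/(-84 + 10218) = -34308/10134 = -34308*1/10134 = -1906/563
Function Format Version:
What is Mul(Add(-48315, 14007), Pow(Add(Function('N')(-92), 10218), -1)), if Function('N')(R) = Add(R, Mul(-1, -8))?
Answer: Rational(-1906, 563) ≈ -3.3854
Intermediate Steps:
Function('N')(R) = Add(8, R) (Function('N')(R) = Add(R, 8) = Add(8, R))
Mul(Add(-48315, 14007), Pow(Add(Function('N')(-92), 10218), -1)) = Mul(Add(-48315, 14007), Pow(Add(Add(8, -92), 10218), -1)) = Mul(-34308, Pow(Add(-84, 10218), -1)) = Mul(-34308, Pow(10134, -1)) = Mul(-34308, Rational(1, 10134)) = Rational(-1906, 563)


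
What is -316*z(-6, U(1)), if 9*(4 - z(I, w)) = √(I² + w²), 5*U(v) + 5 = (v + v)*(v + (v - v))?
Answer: -1264 + 316*√101/15 ≈ -1052.3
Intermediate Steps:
U(v) = -1 + 2*v²/5 (U(v) = -1 + ((v + v)*(v + (v - v)))/5 = -1 + ((2*v)*(v + 0))/5 = -1 + ((2*v)*v)/5 = -1 + (2*v²)/5 = -1 + 2*v²/5)
z(I, w) = 4 - √(I² + w²)/9
-316*z(-6, U(1)) = -316*(4 - √((-6)² + (-1 + (⅖)*1²)²)/9) = -316*(4 - √(36 + (-1 + (⅖)*1)²)/9) = -316*(4 - √(36 + (-1 + ⅖)²)/9) = -316*(4 - √(36 + (-⅗)²)/9) = -316*(4 - √(36 + 9/25)/9) = -316*(4 - √101/15) = -1264 + 316*√101/15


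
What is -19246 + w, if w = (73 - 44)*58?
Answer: -17564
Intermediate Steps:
w = 1682 (w = 29*58 = 1682)
-19246 + w = -19246 + 1682 = -17564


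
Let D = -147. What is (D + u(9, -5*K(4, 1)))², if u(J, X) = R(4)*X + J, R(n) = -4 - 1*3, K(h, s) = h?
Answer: 4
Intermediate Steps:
R(n) = -7 (R(n) = -4 - 3 = -7)
u(J, X) = J - 7*X (u(J, X) = -7*X + J = J - 7*X)
(D + u(9, -5*K(4, 1)))² = (-147 + (9 - (-35)*4))² = (-147 + (9 - 7*(-20)))² = (-147 + (9 + 140))² = (-147 + 149)² = 2² = 4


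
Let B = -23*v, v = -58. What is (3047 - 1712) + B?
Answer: 2669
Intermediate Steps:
B = 1334 (B = -23*(-58) = 1334)
(3047 - 1712) + B = (3047 - 1712) + 1334 = 1335 + 1334 = 2669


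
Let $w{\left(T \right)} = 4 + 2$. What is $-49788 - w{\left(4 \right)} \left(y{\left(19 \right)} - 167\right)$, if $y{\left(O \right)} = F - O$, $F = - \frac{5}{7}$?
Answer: $- \frac{340674}{7} \approx -48668.0$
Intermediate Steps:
$w{\left(T \right)} = 6$
$F = - \frac{5}{7}$ ($F = \left(-5\right) \frac{1}{7} = - \frac{5}{7} \approx -0.71429$)
$y{\left(O \right)} = - \frac{5}{7} - O$
$-49788 - w{\left(4 \right)} \left(y{\left(19 \right)} - 167\right) = -49788 - 6 \left(\left(- \frac{5}{7} - 19\right) - 167\right) = -49788 - 6 \left(- \frac{138}{7} - 167\right) = -49788 - 6 \left(- \frac{1307}{7}\right) = -49788 - - \frac{7842}{7} = -49788 + \frac{7842}{7} = - \frac{340674}{7}$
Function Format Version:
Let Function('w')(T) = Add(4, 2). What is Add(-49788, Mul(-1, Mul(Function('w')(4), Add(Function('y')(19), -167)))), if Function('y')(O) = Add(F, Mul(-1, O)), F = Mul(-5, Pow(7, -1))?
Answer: Rational(-340674, 7) ≈ -48668.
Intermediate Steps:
Function('w')(T) = 6
F = Rational(-5, 7) (F = Mul(-5, Rational(1, 7)) = Rational(-5, 7) ≈ -0.71429)
Function('y')(O) = Add(Rational(-5, 7), Mul(-1, O))
Add(-49788, Mul(-1, Mul(Function('w')(4), Add(Function('y')(19), -167)))) = Add(-49788, Mul(-1, Mul(6, Add(Add(Rational(-5, 7), Mul(-1, 19)), -167)))) = Add(-49788, Mul(-1, Mul(6, Add(Add(Rational(-5, 7), -19), -167)))) = Add(-49788, Mul(-1, Mul(6, Add(Rational(-138, 7), -167)))) = Add(-49788, Mul(-1, Mul(6, Rational(-1307, 7)))) = Add(-49788, Mul(-1, Rational(-7842, 7))) = Add(-49788, Rational(7842, 7)) = Rational(-340674, 7)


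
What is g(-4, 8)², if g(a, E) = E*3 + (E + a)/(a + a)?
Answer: 2209/4 ≈ 552.25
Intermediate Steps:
g(a, E) = 3*E + (E + a)/(2*a) (g(a, E) = 3*E + (E + a)/((2*a)) = 3*E + (E + a)*(1/(2*a)) = 3*E + (E + a)/(2*a))
g(-4, 8)² = ((½)*(8 - 4*(1 + 6*8))/(-4))² = ((½)*(-¼)*(8 - 4*(1 + 48)))² = ((½)*(-¼)*(8 - 4*49))² = ((½)*(-¼)*(8 - 196))² = ((½)*(-¼)*(-188))² = (47/2)² = 2209/4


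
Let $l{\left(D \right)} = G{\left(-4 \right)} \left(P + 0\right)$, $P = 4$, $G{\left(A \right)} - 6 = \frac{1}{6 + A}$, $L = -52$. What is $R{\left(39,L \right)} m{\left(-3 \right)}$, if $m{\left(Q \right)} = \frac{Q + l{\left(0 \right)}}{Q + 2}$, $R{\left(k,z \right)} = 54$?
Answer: $-1242$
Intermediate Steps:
$G{\left(A \right)} = 6 + \frac{1}{6 + A}$
$l{\left(D \right)} = 26$ ($l{\left(D \right)} = \frac{37 + 6 \left(-4\right)}{6 - 4} \left(4 + 0\right) = \frac{37 - 24}{2} \cdot 4 = \frac{1}{2} \cdot 13 \cdot 4 = \frac{13}{2} \cdot 4 = 26$)
$m{\left(Q \right)} = \frac{26 + Q}{2 + Q}$ ($m{\left(Q \right)} = \frac{Q + 26}{Q + 2} = \frac{26 + Q}{2 + Q}$)
$R{\left(39,L \right)} m{\left(-3 \right)} = 54 \frac{26 - 3}{2 - 3} = 54 \frac{1}{-1} \cdot 23 = 54 \left(\left(-1\right) 23\right) = 54 \left(-23\right) = -1242$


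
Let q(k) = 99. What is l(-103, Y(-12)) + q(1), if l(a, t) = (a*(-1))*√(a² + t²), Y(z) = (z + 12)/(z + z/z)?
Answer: 10708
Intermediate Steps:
Y(z) = (12 + z)/(1 + z) (Y(z) = (12 + z)/(z + 1) = (12 + z)/(1 + z))
l(a, t) = -a*√(a² + t²) (l(a, t) = (-a)*√(a² + t²) = -a*√(a² + t²))
l(-103, Y(-12)) + q(1) = -1*(-103)*√((-103)² + ((12 - 12)/(1 - 12))²) + 99 = -1*(-103)*√(10609 + (0/(-11))²) + 99 = -1*(-103)*√(10609 + (-1/11*0)²) + 99 = -1*(-103)*√(10609 + 0²) + 99 = -1*(-103)*√(10609 + 0) + 99 = -1*(-103)*√10609 + 99 = -1*(-103)*103 + 99 = 10609 + 99 = 10708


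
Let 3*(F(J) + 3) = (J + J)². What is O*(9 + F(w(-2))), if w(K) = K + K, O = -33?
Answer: -902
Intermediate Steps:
w(K) = 2*K
F(J) = -3 + 4*J²/3 (F(J) = -3 + (J + J)²/3 = -3 + (2*J)²/3 = -3 + (4*J²)/3 = -3 + 4*J²/3)
O*(9 + F(w(-2))) = -33*(9 + (-3 + 4*(2*(-2))²/3)) = -33*(9 + (-3 + (4/3)*(-4)²)) = -33*(9 + (-3 + (4/3)*16)) = -33*(9 + (-3 + 64/3)) = -33*(9 + 55/3) = -33*82/3 = -902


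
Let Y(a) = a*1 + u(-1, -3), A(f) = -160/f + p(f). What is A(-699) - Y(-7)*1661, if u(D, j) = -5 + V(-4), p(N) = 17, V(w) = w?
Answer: 18588667/699 ≈ 26593.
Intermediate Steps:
u(D, j) = -9 (u(D, j) = -5 - 4 = -9)
A(f) = 17 - 160/f (A(f) = -160/f + 17 = 17 - 160/f)
Y(a) = -9 + a (Y(a) = a*1 - 9 = a - 9 = -9 + a)
A(-699) - Y(-7)*1661 = (17 - 160/(-699)) - (-9 - 7)*1661 = (17 - 160*(-1/699)) - (-16)*1661 = (17 + 160/699) - 1*(-26576) = 12043/699 + 26576 = 18588667/699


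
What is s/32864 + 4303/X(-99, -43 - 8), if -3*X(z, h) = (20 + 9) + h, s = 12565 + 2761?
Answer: 1343603/2288 ≈ 587.24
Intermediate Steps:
s = 15326
X(z, h) = -29/3 - h/3 (X(z, h) = -((20 + 9) + h)/3 = -(29 + h)/3 = -29/3 - h/3)
s/32864 + 4303/X(-99, -43 - 8) = 15326/32864 + 4303/(-29/3 - (-43 - 8)/3) = 15326*(1/32864) + 4303/(-29/3 - 1/3*(-51)) = 97/208 + 4303/(-29/3 + 17) = 97/208 + 4303/(22/3) = 97/208 + 4303*(3/22) = 97/208 + 12909/22 = 1343603/2288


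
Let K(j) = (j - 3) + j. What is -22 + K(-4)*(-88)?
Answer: 946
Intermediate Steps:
K(j) = -3 + 2*j (K(j) = (-3 + j) + j = -3 + 2*j)
-22 + K(-4)*(-88) = -22 + (-3 + 2*(-4))*(-88) = -22 + (-3 - 8)*(-88) = -22 - 11*(-88) = -22 + 968 = 946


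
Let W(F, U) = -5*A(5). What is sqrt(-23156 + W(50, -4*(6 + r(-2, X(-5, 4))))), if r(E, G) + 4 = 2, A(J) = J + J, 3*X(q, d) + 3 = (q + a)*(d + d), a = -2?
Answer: I*sqrt(23206) ≈ 152.34*I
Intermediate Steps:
X(q, d) = -1 + 2*d*(-2 + q)/3 (X(q, d) = -1 + ((q - 2)*(d + d))/3 = -1 + ((-2 + q)*(2*d))/3 = -1 + (2*d*(-2 + q))/3 = -1 + 2*d*(-2 + q)/3)
A(J) = 2*J
r(E, G) = -2 (r(E, G) = -4 + 2 = -2)
W(F, U) = -50 (W(F, U) = -10*5 = -5*10 = -50)
sqrt(-23156 + W(50, -4*(6 + r(-2, X(-5, 4))))) = sqrt(-23156 - 50) = sqrt(-23206) = I*sqrt(23206)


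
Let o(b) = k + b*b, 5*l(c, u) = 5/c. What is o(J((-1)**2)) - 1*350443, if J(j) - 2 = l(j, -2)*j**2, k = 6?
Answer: -350428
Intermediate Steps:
l(c, u) = 1/c (l(c, u) = (5/c)/5 = 1/c)
J(j) = 2 + j (J(j) = 2 + j**2/j = 2 + j)
o(b) = 6 + b**2 (o(b) = 6 + b*b = 6 + b**2)
o(J((-1)**2)) - 1*350443 = (6 + (2 + (-1)**2)**2) - 1*350443 = (6 + (2 + 1)**2) - 350443 = (6 + 3**2) - 350443 = (6 + 9) - 350443 = 15 - 350443 = -350428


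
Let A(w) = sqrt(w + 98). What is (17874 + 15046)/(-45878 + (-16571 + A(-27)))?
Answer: -205582108/389987753 - 3292*sqrt(71)/389987753 ≈ -0.52722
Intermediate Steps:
A(w) = sqrt(98 + w)
(17874 + 15046)/(-45878 + (-16571 + A(-27))) = (17874 + 15046)/(-45878 + (-16571 + sqrt(98 - 27))) = 32920/(-45878 + (-16571 + sqrt(71))) = 32920/(-62449 + sqrt(71))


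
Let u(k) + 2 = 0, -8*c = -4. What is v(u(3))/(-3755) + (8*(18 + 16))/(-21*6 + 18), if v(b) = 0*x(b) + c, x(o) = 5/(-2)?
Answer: -510707/202770 ≈ -2.5187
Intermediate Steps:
c = ½ (c = -⅛*(-4) = ½ ≈ 0.50000)
u(k) = -2 (u(k) = -2 + 0 = -2)
x(o) = -5/2 (x(o) = 5*(-½) = -5/2)
v(b) = ½ (v(b) = 0*(-5/2) + ½ = 0 + ½ = ½)
v(u(3))/(-3755) + (8*(18 + 16))/(-21*6 + 18) = (½)/(-3755) + (8*(18 + 16))/(-21*6 + 18) = (½)*(-1/3755) + (8*34)/(-126 + 18) = -1/7510 + 272/(-108) = -1/7510 + 272*(-1/108) = -1/7510 - 68/27 = -510707/202770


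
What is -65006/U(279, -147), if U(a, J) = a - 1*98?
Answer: -65006/181 ≈ -359.15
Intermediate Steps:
U(a, J) = -98 + a (U(a, J) = a - 98 = -98 + a)
-65006/U(279, -147) = -65006/(-98 + 279) = -65006/181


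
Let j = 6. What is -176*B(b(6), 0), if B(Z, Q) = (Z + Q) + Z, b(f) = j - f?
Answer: 0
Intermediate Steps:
b(f) = 6 - f
B(Z, Q) = Q + 2*Z (B(Z, Q) = (Q + Z) + Z = Q + 2*Z)
-176*B(b(6), 0) = -176*(0 + 2*(6 - 1*6)) = -176*(0 + 2*(6 - 6)) = -176*(0 + 2*0) = -176*(0 + 0) = -176*0 = 0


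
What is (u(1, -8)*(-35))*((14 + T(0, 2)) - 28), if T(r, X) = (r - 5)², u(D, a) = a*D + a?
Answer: 6160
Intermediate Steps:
u(D, a) = a + D*a (u(D, a) = D*a + a = a + D*a)
T(r, X) = (-5 + r)²
(u(1, -8)*(-35))*((14 + T(0, 2)) - 28) = (-8*(1 + 1)*(-35))*((14 + (-5 + 0)²) - 28) = (-8*2*(-35))*((14 + (-5)²) - 28) = (-16*(-35))*((14 + 25) - 28) = 560*(39 - 28) = 560*11 = 6160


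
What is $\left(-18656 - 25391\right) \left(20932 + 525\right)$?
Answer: $-945116479$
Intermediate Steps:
$\left(-18656 - 25391\right) \left(20932 + 525\right) = \left(-44047\right) 21457 = -945116479$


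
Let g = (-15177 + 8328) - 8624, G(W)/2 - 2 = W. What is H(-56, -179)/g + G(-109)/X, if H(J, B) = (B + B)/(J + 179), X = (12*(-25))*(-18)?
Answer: -67557851/1712861100 ≈ -0.039442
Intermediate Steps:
X = 5400 (X = -300*(-18) = 5400)
G(W) = 4 + 2*W
H(J, B) = 2*B/(179 + J) (H(J, B) = (2*B)/(179 + J) = 2*B/(179 + J))
g = -15473 (g = -6849 - 8624 = -15473)
H(-56, -179)/g + G(-109)/X = (2*(-179)/(179 - 56))/(-15473) + (4 + 2*(-109))/5400 = (2*(-179)/123)*(-1/15473) + (4 - 218)*(1/5400) = (2*(-179)*(1/123))*(-1/15473) - 214*1/5400 = -358/123*(-1/15473) - 107/2700 = 358/1903179 - 107/2700 = -67557851/1712861100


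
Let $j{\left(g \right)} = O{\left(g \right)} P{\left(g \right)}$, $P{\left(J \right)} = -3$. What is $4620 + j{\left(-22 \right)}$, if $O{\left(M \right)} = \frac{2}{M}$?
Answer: $\frac{50823}{11} \approx 4620.3$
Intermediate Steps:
$j{\left(g \right)} = - \frac{6}{g}$ ($j{\left(g \right)} = \frac{2}{g} \left(-3\right) = - \frac{6}{g}$)
$4620 + j{\left(-22 \right)} = 4620 - \frac{6}{-22} = 4620 - - \frac{3}{11} = 4620 + \frac{3}{11} = \frac{50823}{11}$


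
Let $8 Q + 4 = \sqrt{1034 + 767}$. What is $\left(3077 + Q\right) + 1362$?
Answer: $\frac{8877}{2} + \frac{\sqrt{1801}}{8} \approx 4443.8$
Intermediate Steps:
$Q = - \frac{1}{2} + \frac{\sqrt{1801}}{8}$ ($Q = - \frac{1}{2} + \frac{\sqrt{1034 + 767}}{8} = - \frac{1}{2} + \frac{\sqrt{1801}}{8} \approx 4.8048$)
$\left(3077 + Q\right) + 1362 = \left(3077 - \left(\frac{1}{2} - \frac{\sqrt{1801}}{8}\right)\right) + 1362 = \left(\frac{6153}{2} + \frac{\sqrt{1801}}{8}\right) + 1362 = \frac{8877}{2} + \frac{\sqrt{1801}}{8}$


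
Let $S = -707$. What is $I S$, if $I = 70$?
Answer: $-49490$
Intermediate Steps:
$I S = 70 \left(-707\right) = -49490$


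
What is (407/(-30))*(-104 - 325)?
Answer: 58201/10 ≈ 5820.1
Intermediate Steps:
(407/(-30))*(-104 - 325) = (407*(-1/30))*(-429) = -407/30*(-429) = 58201/10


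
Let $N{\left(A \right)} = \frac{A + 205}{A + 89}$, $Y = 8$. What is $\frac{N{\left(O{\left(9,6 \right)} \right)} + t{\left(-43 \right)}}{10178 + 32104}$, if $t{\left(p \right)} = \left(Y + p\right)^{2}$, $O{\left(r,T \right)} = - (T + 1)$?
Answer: $\frac{25162}{866781} \approx 0.029029$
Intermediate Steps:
$O{\left(r,T \right)} = -1 - T$ ($O{\left(r,T \right)} = - (1 + T) = -1 - T$)
$N{\left(A \right)} = \frac{205 + A}{89 + A}$
$t{\left(p \right)} = \left(8 + p\right)^{2}$
$\frac{N{\left(O{\left(9,6 \right)} \right)} + t{\left(-43 \right)}}{10178 + 32104} = \frac{\frac{205 - 7}{89 - 7} + \left(8 - 43\right)^{2}}{10178 + 32104} = \frac{\frac{205 - 7}{89 - 7} + \left(-35\right)^{2}}{42282} = \left(\frac{205 - 7}{89 - 7} + 1225\right) \frac{1}{42282} = \left(\frac{1}{82} \cdot 198 + 1225\right) \frac{1}{42282} = \left(\frac{99}{41} + 1225\right) \frac{1}{42282} = \frac{50324}{41} \cdot \frac{1}{42282} = \frac{25162}{866781}$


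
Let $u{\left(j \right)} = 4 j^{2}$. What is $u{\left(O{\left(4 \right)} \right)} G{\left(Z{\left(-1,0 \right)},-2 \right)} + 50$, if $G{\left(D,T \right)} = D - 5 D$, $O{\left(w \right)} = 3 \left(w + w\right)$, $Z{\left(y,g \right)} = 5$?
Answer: $-46030$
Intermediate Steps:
$O{\left(w \right)} = 6 w$ ($O{\left(w \right)} = 3 \cdot 2 w = 6 w$)
$G{\left(D,T \right)} = - 4 D$
$u{\left(O{\left(4 \right)} \right)} G{\left(Z{\left(-1,0 \right)},-2 \right)} + 50 = 4 \left(6 \cdot 4\right)^{2} \left(\left(-4\right) 5\right) + 50 = 4 \cdot 24^{2} \left(-20\right) + 50 = 4 \cdot 576 \left(-20\right) + 50 = 2304 \left(-20\right) + 50 = -46080 + 50 = -46030$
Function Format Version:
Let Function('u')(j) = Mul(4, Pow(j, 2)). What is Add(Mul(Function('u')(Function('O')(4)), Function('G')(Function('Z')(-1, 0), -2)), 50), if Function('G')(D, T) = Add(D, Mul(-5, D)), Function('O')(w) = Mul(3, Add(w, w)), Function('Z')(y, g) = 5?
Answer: -46030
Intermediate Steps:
Function('O')(w) = Mul(6, w) (Function('O')(w) = Mul(3, Mul(2, w)) = Mul(6, w))
Function('G')(D, T) = Mul(-4, D)
Add(Mul(Function('u')(Function('O')(4)), Function('G')(Function('Z')(-1, 0), -2)), 50) = Add(Mul(Mul(4, Pow(Mul(6, 4), 2)), Mul(-4, 5)), 50) = Add(Mul(Mul(4, Pow(24, 2)), -20), 50) = Add(Mul(Mul(4, 576), -20), 50) = Add(Mul(2304, -20), 50) = Add(-46080, 50) = -46030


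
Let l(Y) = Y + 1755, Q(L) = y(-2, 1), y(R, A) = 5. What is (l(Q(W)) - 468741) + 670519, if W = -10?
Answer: 203538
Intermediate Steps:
Q(L) = 5
l(Y) = 1755 + Y
(l(Q(W)) - 468741) + 670519 = ((1755 + 5) - 468741) + 670519 = (1760 - 468741) + 670519 = -466981 + 670519 = 203538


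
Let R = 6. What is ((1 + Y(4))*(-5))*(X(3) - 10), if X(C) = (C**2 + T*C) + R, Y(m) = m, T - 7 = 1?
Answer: -725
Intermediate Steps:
T = 8 (T = 7 + 1 = 8)
X(C) = 6 + C**2 + 8*C (X(C) = (C**2 + 8*C) + 6 = 6 + C**2 + 8*C)
((1 + Y(4))*(-5))*(X(3) - 10) = ((1 + 4)*(-5))*((6 + 3**2 + 8*3) - 10) = (5*(-5))*((6 + 9 + 24) - 10) = -25*(39 - 10) = -25*29 = -725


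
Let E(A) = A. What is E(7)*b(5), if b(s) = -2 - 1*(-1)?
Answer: -7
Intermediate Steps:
b(s) = -1 (b(s) = -2 + 1 = -1)
E(7)*b(5) = 7*(-1) = -7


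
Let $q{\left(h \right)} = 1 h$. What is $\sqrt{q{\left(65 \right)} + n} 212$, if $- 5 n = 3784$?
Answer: $\frac{212 i \sqrt{17295}}{5} \approx 5576.0 i$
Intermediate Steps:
$n = - \frac{3784}{5}$ ($n = \left(- \frac{1}{5}\right) 3784 = - \frac{3784}{5} \approx -756.8$)
$q{\left(h \right)} = h$
$\sqrt{q{\left(65 \right)} + n} 212 = \sqrt{65 - \frac{3784}{5}} \cdot 212 = \sqrt{- \frac{3459}{5}} \cdot 212 = \frac{i \sqrt{17295}}{5} \cdot 212 = \frac{212 i \sqrt{17295}}{5}$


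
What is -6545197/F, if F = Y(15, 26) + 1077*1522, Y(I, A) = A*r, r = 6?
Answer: -6545197/1639350 ≈ -3.9926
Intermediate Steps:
Y(I, A) = 6*A (Y(I, A) = A*6 = 6*A)
F = 1639350 (F = 6*26 + 1077*1522 = 156 + 1639194 = 1639350)
-6545197/F = -6545197/1639350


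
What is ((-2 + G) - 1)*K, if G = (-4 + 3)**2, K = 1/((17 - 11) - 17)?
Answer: 2/11 ≈ 0.18182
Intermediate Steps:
K = -1/11 (K = 1/(6 - 17) = 1/(-11) = -1/11 ≈ -0.090909)
G = 1 (G = (-1)**2 = 1)
((-2 + G) - 1)*K = ((-2 + 1) - 1)*(-1/11) = (-1 - 1)*(-1/11) = -2*(-1/11) = 2/11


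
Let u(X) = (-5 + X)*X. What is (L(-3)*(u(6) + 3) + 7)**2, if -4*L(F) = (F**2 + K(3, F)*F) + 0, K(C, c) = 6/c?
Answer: 11449/16 ≈ 715.56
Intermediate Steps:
u(X) = X*(-5 + X)
L(F) = -3/2 - F**2/4 (L(F) = -((F**2 + (6/F)*F) + 0)/4 = -((F**2 + 6) + 0)/4 = -((6 + F**2) + 0)/4 = -(6 + F**2)/4 = -3/2 - F**2/4)
(L(-3)*(u(6) + 3) + 7)**2 = ((-3/2 - 1/4*(-3)**2)*(6*(-5 + 6) + 3) + 7)**2 = ((-3/2 - 1/4*9)*(6*1 + 3) + 7)**2 = ((-3/2 - 9/4)*(6 + 3) + 7)**2 = (-15/4*9 + 7)**2 = (-135/4 + 7)**2 = (-107/4)**2 = 11449/16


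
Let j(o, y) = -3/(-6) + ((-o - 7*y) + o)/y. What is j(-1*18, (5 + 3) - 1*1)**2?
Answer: 169/4 ≈ 42.250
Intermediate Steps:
j(o, y) = -13/2 (j(o, y) = -3*(-1/6) + (-7*y)/y = 1/2 - 7 = -13/2)
j(-1*18, (5 + 3) - 1*1)**2 = (-13/2)**2 = 169/4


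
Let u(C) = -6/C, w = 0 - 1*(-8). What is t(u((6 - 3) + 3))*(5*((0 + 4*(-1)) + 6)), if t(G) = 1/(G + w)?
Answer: 10/7 ≈ 1.4286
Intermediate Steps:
w = 8 (w = 0 + 8 = 8)
t(G) = 1/(8 + G) (t(G) = 1/(G + 8) = 1/(8 + G))
t(u((6 - 3) + 3))*(5*((0 + 4*(-1)) + 6)) = (5*((0 + 4*(-1)) + 6))/(8 - 6/((6 - 3) + 3)) = (5*((0 - 4) + 6))/(8 - 6/(3 + 3)) = (5*(-4 + 6))/(8 - 6/6) = (5*2)/(8 - 6*1/6) = 10/(8 - 1) = 10/7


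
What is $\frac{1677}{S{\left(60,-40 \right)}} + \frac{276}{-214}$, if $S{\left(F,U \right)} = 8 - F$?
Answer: $- \frac{14355}{428} \approx -33.54$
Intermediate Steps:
$\frac{1677}{S{\left(60,-40 \right)}} + \frac{276}{-214} = \frac{1677}{8 - 60} + \frac{276}{-214} = \frac{1677}{8 - 60} + 276 \left(- \frac{1}{214}\right) = \frac{1677}{-52} - \frac{138}{107} = 1677 \left(- \frac{1}{52}\right) - \frac{138}{107} = - \frac{129}{4} - \frac{138}{107} = - \frac{14355}{428}$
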